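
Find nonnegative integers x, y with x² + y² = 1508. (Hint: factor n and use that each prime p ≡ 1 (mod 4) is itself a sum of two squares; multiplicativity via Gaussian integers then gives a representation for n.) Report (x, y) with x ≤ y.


Step 1: Factor n = 1508 = 2^2 · 13 · 29.
Step 2: Check the mod-4 condition on each prime factor: 2 = 2 (special); 13 ≡ 1 (mod 4), exponent 1; 29 ≡ 1 (mod 4), exponent 1.
All primes ≡ 3 (mod 4) appear to even exponent (or don't appear), so by the two-squares theorem n IS expressible as a sum of two squares.
Step 3: Build a representation. Group n = k² · m with k = 2 and m = 13 · 29 = 377 (a product of primes ≡ 1 (mod 4)); a representation of m scales to one of n via (k·x)² + (k·y)² = k²(x² + y²). Each prime p ≡ 1 (mod 4) is itself a sum of two squares; find a² by testing p − a² for a perfect square:
  13: 13 − 1² = 12, 13 − 2² = 9 = 3² ⇒ 13 = 2² + 3².
  29: 29 − 1² = 28, 29 − 2² = 25 = 5² ⇒ 29 = 2² + 5².
  Combine using the Brahmagupta–Fibonacci identity (a² + b²)(c² + d²) = (ac − bd)² + (ad + bc)² = (ac + bd)² + (ad − bc)²:
  13 · 29 = 377: from (2² + 3²)(2² + 5²), take (2·2 − 3·5, 2·5 + 3·2) = (4 − 15, 10 + 6) = (-11, 16); dropping signs (only squares matter) gives (11, 16); check 11² + 16² = 121 + 256 = 377 ✓.
  Scale by k = 2: (2·11, 2·16) = (22, 32).
Step 4: Order so x ≤ y and verify: 22² + 32² = 484 + 1024 = 1508 = n. ✓

n = 1508 = 22² + 32² (one valid representation with x ≤ y).


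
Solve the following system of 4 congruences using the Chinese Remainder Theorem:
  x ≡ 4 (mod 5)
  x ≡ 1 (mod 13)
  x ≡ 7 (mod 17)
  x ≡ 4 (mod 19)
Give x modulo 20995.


Product of moduli M = 5 · 13 · 17 · 19 = 20995.
Merge one congruence at a time:
  Start: x ≡ 4 (mod 5).
  Combine with x ≡ 1 (mod 13); new modulus lcm = 65.
    Write x = 4 + 5·t and substitute into x ≡ 1 (mod 13): 5·t ≡ 1 − 4 = -3 (mod 13).
    Reduce coefficients mod 13: 5·t ≡ 10 (mod 13).
    The inverse of 5 mod 13 is 8 (since 5·8 = 40 = 3·13 + 1), so t ≡ 8·10 = 80 ≡ 2 (mod 13).
    Then x = 4 + 5·2 = 14, valid modulo lcm(5, 13) = 65: x ≡ 14 (mod 65).
  Combine with x ≡ 7 (mod 17); new modulus lcm = 1105.
    Write x = 14 + 65·t and substitute into x ≡ 7 (mod 17): 65·t ≡ 7 − 14 = -7 (mod 17).
    Reduce coefficients mod 17: 14·t ≡ 10 (mod 17).
    The inverse of 14 mod 17 is 11 (since 14·11 = 154 = 9·17 + 1), so t ≡ 11·10 = 110 ≡ 8 (mod 17).
    Then x = 14 + 65·8 = 534, valid modulo lcm(65, 17) = 1105: x ≡ 534 (mod 1105).
  Combine with x ≡ 4 (mod 19); new modulus lcm = 20995.
    Write x = 534 + 1105·t and substitute into x ≡ 4 (mod 19): 1105·t ≡ 4 − 534 = -530 (mod 19).
    Reduce coefficients mod 19: 3·t ≡ 2 (mod 19).
    The inverse of 3 mod 19 is 13 (since 3·13 = 39 = 2·19 + 1), so t ≡ 13·2 = 26 ≡ 7 (mod 19).
    Then x = 534 + 1105·7 = 8269, valid modulo lcm(1105, 19) = 20995: x ≡ 8269 (mod 20995).
Verify against each original: 8269 mod 5 = 4, 8269 mod 13 = 1, 8269 mod 17 = 7, 8269 mod 19 = 4.

x ≡ 8269 (mod 20995).


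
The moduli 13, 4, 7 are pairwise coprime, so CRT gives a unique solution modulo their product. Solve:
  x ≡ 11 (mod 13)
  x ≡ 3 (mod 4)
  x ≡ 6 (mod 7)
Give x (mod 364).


Moduli 13, 4, 7 are pairwise coprime; by CRT there is a unique solution modulo M = 13 · 4 · 7 = 364.
Solve pairwise, accumulating the modulus:
  Start with x ≡ 11 (mod 13).
  Combine with x ≡ 3 (mod 4): since gcd(13, 4) = 1, we get a unique residue mod 52.
    Write x = 11 + 13·t and substitute into x ≡ 3 (mod 4): 13·t ≡ 3 − 11 = -8 (mod 4).
    Reduce coefficients mod 4: 1·t ≡ 0 (mod 4).
    So t ≡ 0 (mod 4).
    Then x = 11 + 13·0 = 11, valid modulo lcm(13, 4) = 52: x ≡ 11 (mod 52).
  Combine with x ≡ 6 (mod 7): since gcd(52, 7) = 1, we get a unique residue mod 364.
    Write x = 11 + 52·t and substitute into x ≡ 6 (mod 7): 52·t ≡ 6 − 11 = -5 (mod 7).
    Reduce coefficients mod 7: 3·t ≡ 2 (mod 7).
    The inverse of 3 mod 7 is 5 (since 3·5 = 15 = 2·7 + 1), so t ≡ 5·2 = 10 ≡ 3 (mod 7).
    Then x = 11 + 52·3 = 167, valid modulo lcm(52, 7) = 364: x ≡ 167 (mod 364).
Verify: 167 mod 13 = 11 ✓, 167 mod 4 = 3 ✓, 167 mod 7 = 6 ✓.

x ≡ 167 (mod 364).


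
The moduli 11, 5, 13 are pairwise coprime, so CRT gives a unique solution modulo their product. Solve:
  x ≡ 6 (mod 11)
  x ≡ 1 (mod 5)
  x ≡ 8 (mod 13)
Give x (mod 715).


Moduli 11, 5, 13 are pairwise coprime; by CRT there is a unique solution modulo M = 11 · 5 · 13 = 715.
Solve pairwise, accumulating the modulus:
  Start with x ≡ 6 (mod 11).
  Combine with x ≡ 1 (mod 5): since gcd(11, 5) = 1, we get a unique residue mod 55.
    Write x = 6 + 11·t and substitute into x ≡ 1 (mod 5): 11·t ≡ 1 − 6 = -5 (mod 5).
    Reduce coefficients mod 5: 1·t ≡ 0 (mod 5).
    So t ≡ 0 (mod 5).
    Then x = 6 + 11·0 = 6, valid modulo lcm(11, 5) = 55: x ≡ 6 (mod 55).
  Combine with x ≡ 8 (mod 13): since gcd(55, 13) = 1, we get a unique residue mod 715.
    Write x = 6 + 55·t and substitute into x ≡ 8 (mod 13): 55·t ≡ 8 − 6 = 2 (mod 13).
    Reduce coefficients mod 13: 3·t ≡ 2 (mod 13).
    The inverse of 3 mod 13 is 9 (since 3·9 = 27 = 2·13 + 1), so t ≡ 9·2 = 18 ≡ 5 (mod 13).
    Then x = 6 + 55·5 = 281, valid modulo lcm(55, 13) = 715: x ≡ 281 (mod 715).
Verify: 281 mod 11 = 6 ✓, 281 mod 5 = 1 ✓, 281 mod 13 = 8 ✓.

x ≡ 281 (mod 715).


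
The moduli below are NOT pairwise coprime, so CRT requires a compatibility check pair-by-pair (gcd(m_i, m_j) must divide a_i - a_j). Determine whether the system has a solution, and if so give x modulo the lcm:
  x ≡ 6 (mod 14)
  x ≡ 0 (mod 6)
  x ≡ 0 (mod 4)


Moduli 14, 6, 4 are not pairwise coprime, so CRT works modulo lcm(m_i) when all pairwise compatibility conditions hold.
Pairwise compatibility: gcd(m_i, m_j) must divide a_i - a_j for every pair.
Merge one congruence at a time:
  Start: x ≡ 6 (mod 14).
  Combine with x ≡ 0 (mod 6): gcd(14, 6) = 2; 0 - 6 = -6, which IS divisible by 2, so compatible.
    Write x = 6 + 14·t and substitute into x ≡ 0 (mod 6): 14·t ≡ 0 − 6 = -6 (mod 6).
    Divide the congruence (and modulus) by g = 2: 7·t ≡ -3 (mod 3).
    Reduce coefficients mod 3: 1·t ≡ 0 (mod 3).
    So t ≡ 0 (mod 3).
    Then x = 6 + 14·0 = 6, valid modulo lcm(14, 6) = 42: x ≡ 6 (mod 42).
  Combine with x ≡ 0 (mod 4): gcd(42, 4) = 2; 0 - 6 = -6, which IS divisible by 2, so compatible.
    Write x = 6 + 42·t and substitute into x ≡ 0 (mod 4): 42·t ≡ 0 − 6 = -6 (mod 4).
    Divide the congruence (and modulus) by g = 2: 21·t ≡ -3 (mod 2).
    Reduce coefficients mod 2: 1·t ≡ 1 (mod 2).
    So t ≡ 1 (mod 2).
    Then x = 6 + 42·1 = 48, valid modulo lcm(42, 4) = 84: x ≡ 48 (mod 84).
Verify: 48 mod 14 = 6, 48 mod 6 = 0, 48 mod 4 = 0.

x ≡ 48 (mod 84).


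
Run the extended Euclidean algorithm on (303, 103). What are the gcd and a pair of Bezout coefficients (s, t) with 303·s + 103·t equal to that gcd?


Euclidean algorithm on (303, 103) — divide until remainder is 0:
  303 = 2 · 103 + 97
  103 = 1 · 97 + 6
  97 = 16 · 6 + 1
  6 = 6 · 1 + 0
gcd(303, 103) = 1.
Track Bezout coefficients alongside the remainders: start with r₀ = 303 = a·1 + b·0 (s = 1, t = 0) and r₁ = 103 = a·0 + b·1 (s = 0, t = 1); each new remainder r_{k+1} = r_{k-1} − q_k·r_k inherits s_{k+1} = s_{k-1} − q_k·s_k, t_{k+1} = t_{k-1} − q_k·t_k, so r_k = a·s_k + b·t_k at every step:
  q = 2: r = 97, s = 1 − 2·0 = 1, t = 0 − 2·1 = -2  (check: 303·1 + 103·(-2) = 97)
  q = 1: r = 6, s = 0 − 1·1 = -1, t = 1 − 1·(-2) = 3  (check: 303·(-1) + 103·3 = 6)
  q = 16: r = 1, s = 1 − 16·(-1) = 17, t = -2 − 16·3 = -50  (check: 303·17 + 103·(-50) = 1)
The row with r = 1 (the gcd) gives the Bezout coefficients s = 17, t = -50.
Result: 303 · (17) + 103 · (-50) = 1.

gcd(303, 103) = 1; s = 17, t = -50 (check: 303·17 + 103·(-50) = 1).


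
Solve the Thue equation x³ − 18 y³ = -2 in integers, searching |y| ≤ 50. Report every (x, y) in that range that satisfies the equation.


The equation is x³ - 18y³ = -2. For fixed y, x³ = 18·y³ − 2, so a solution requires the RHS to be a perfect cube.
Strategy: iterate y from -50 to 50, compute RHS = 18·y³ − 2, and check whether it is a (positive or negative) perfect cube.
Check small values of y:
  y = 0: RHS = -2 is not a perfect cube.
  y = 1: RHS = 16 is not a perfect cube.
  y = -1: RHS = -20 is not a perfect cube.
  y = 2: RHS = 142 is not a perfect cube.
  y = -2: RHS = -146 is not a perfect cube.
  y = 3: RHS = 484 is not a perfect cube.
  y = -3: RHS = -488 is not a perfect cube.
Continuing the search up to |y| = 50 finds no solutions either.
No (x, y) in the scanned range satisfies the equation.

No integer solutions with |y| ≤ 50.


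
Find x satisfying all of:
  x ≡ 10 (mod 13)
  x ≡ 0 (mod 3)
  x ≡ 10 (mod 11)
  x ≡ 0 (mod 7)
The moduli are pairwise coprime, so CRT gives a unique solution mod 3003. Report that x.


Product of moduli M = 13 · 3 · 11 · 7 = 3003.
Merge one congruence at a time:
  Start: x ≡ 10 (mod 13).
  Combine with x ≡ 0 (mod 3); new modulus lcm = 39.
    Write x = 10 + 13·t and substitute into x ≡ 0 (mod 3): 13·t ≡ 0 − 10 = -10 (mod 3).
    Reduce coefficients mod 3: 1·t ≡ 2 (mod 3).
    So t ≡ 2 (mod 3).
    Then x = 10 + 13·2 = 36, valid modulo lcm(13, 3) = 39: x ≡ 36 (mod 39).
  Combine with x ≡ 10 (mod 11); new modulus lcm = 429.
    Write x = 36 + 39·t and substitute into x ≡ 10 (mod 11): 39·t ≡ 10 − 36 = -26 (mod 11).
    Reduce coefficients mod 11: 6·t ≡ 7 (mod 11).
    The inverse of 6 mod 11 is 2 (since 6·2 = 12 = 1·11 + 1), so t ≡ 2·7 = 14 ≡ 3 (mod 11).
    Then x = 36 + 39·3 = 153, valid modulo lcm(39, 11) = 429: x ≡ 153 (mod 429).
  Combine with x ≡ 0 (mod 7); new modulus lcm = 3003.
    Write x = 153 + 429·t and substitute into x ≡ 0 (mod 7): 429·t ≡ 0 − 153 = -153 (mod 7).
    Reduce coefficients mod 7: 2·t ≡ 1 (mod 7).
    The inverse of 2 mod 7 is 4 (since 2·4 = 8 = 1·7 + 1), so t ≡ 4·1 = 4 ≡ 4 (mod 7).
    Then x = 153 + 429·4 = 1869, valid modulo lcm(429, 7) = 3003: x ≡ 1869 (mod 3003).
Verify against each original: 1869 mod 13 = 10, 1869 mod 3 = 0, 1869 mod 11 = 10, 1869 mod 7 = 0.

x ≡ 1869 (mod 3003).


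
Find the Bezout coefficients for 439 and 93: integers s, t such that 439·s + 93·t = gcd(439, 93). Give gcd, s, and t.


Euclidean algorithm on (439, 93) — divide until remainder is 0:
  439 = 4 · 93 + 67
  93 = 1 · 67 + 26
  67 = 2 · 26 + 15
  26 = 1 · 15 + 11
  15 = 1 · 11 + 4
  11 = 2 · 4 + 3
  4 = 1 · 3 + 1
  3 = 3 · 1 + 0
gcd(439, 93) = 1.
Track Bezout coefficients alongside the remainders: start with r₀ = 439 = a·1 + b·0 (s = 1, t = 0) and r₁ = 93 = a·0 + b·1 (s = 0, t = 1); each new remainder r_{k+1} = r_{k-1} − q_k·r_k inherits s_{k+1} = s_{k-1} − q_k·s_k, t_{k+1} = t_{k-1} − q_k·t_k, so r_k = a·s_k + b·t_k at every step:
  q = 4: r = 67, s = 1 − 4·0 = 1, t = 0 − 4·1 = -4  (check: 439·1 + 93·(-4) = 67)
  q = 1: r = 26, s = 0 − 1·1 = -1, t = 1 − 1·(-4) = 5  (check: 439·(-1) + 93·5 = 26)
  q = 2: r = 15, s = 1 − 2·(-1) = 3, t = -4 − 2·5 = -14  (check: 439·3 + 93·(-14) = 15)
  q = 1: r = 11, s = -1 − 1·3 = -4, t = 5 − 1·(-14) = 19  (check: 439·(-4) + 93·19 = 11)
  q = 1: r = 4, s = 3 − 1·(-4) = 7, t = -14 − 1·19 = -33  (check: 439·7 + 93·(-33) = 4)
  q = 2: r = 3, s = -4 − 2·7 = -18, t = 19 − 2·(-33) = 85  (check: 439·(-18) + 93·85 = 3)
  q = 1: r = 1, s = 7 − 1·(-18) = 25, t = -33 − 1·85 = -118  (check: 439·25 + 93·(-118) = 1)
The row with r = 1 (the gcd) gives the Bezout coefficients s = 25, t = -118.
Result: 439 · (25) + 93 · (-118) = 1.

gcd(439, 93) = 1; s = 25, t = -118 (check: 439·25 + 93·(-118) = 1).


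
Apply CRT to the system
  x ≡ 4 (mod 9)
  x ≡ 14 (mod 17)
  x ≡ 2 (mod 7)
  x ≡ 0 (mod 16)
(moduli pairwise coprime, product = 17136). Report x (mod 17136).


Product of moduli M = 9 · 17 · 7 · 16 = 17136.
Merge one congruence at a time:
  Start: x ≡ 4 (mod 9).
  Combine with x ≡ 14 (mod 17); new modulus lcm = 153.
    Write x = 4 + 9·t and substitute into x ≡ 14 (mod 17): 9·t ≡ 14 − 4 = 10 (mod 17).
    The inverse of 9 mod 17 is 2 (since 9·2 = 18 = 1·17 + 1), so t ≡ 2·10 = 20 ≡ 3 (mod 17).
    Then x = 4 + 9·3 = 31, valid modulo lcm(9, 17) = 153: x ≡ 31 (mod 153).
  Combine with x ≡ 2 (mod 7); new modulus lcm = 1071.
    Write x = 31 + 153·t and substitute into x ≡ 2 (mod 7): 153·t ≡ 2 − 31 = -29 (mod 7).
    Reduce coefficients mod 7: 6·t ≡ 6 (mod 7).
    The inverse of 6 mod 7 is 6 (since 6·6 = 36 = 5·7 + 1), so t ≡ 6·6 = 36 ≡ 1 (mod 7).
    Then x = 31 + 153·1 = 184, valid modulo lcm(153, 7) = 1071: x ≡ 184 (mod 1071).
  Combine with x ≡ 0 (mod 16); new modulus lcm = 17136.
    Write x = 184 + 1071·t and substitute into x ≡ 0 (mod 16): 1071·t ≡ 0 − 184 = -184 (mod 16).
    Reduce coefficients mod 16: 15·t ≡ 8 (mod 16).
    The inverse of 15 mod 16 is 15 (since 15·15 = 225 = 14·16 + 1), so t ≡ 15·8 = 120 ≡ 8 (mod 16).
    Then x = 184 + 1071·8 = 8752, valid modulo lcm(1071, 16) = 17136: x ≡ 8752 (mod 17136).
Verify against each original: 8752 mod 9 = 4, 8752 mod 17 = 14, 8752 mod 7 = 2, 8752 mod 16 = 0.

x ≡ 8752 (mod 17136).


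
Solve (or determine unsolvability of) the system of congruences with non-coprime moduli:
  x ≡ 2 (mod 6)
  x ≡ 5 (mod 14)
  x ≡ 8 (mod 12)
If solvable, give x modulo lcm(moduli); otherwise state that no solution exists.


Moduli 6, 14, 12 are not pairwise coprime, so CRT works modulo lcm(m_i) when all pairwise compatibility conditions hold.
Pairwise compatibility: gcd(m_i, m_j) must divide a_i - a_j for every pair.
Merge one congruence at a time:
  Start: x ≡ 2 (mod 6).
  Combine with x ≡ 5 (mod 14): gcd(6, 14) = 2, and 5 - 2 = 3 is NOT divisible by 2.
    ⇒ system is inconsistent (no integer solution).

No solution (the system is inconsistent).


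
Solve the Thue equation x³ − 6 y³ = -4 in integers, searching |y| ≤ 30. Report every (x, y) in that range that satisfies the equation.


The equation is x³ - 6y³ = -4. For fixed y, x³ = 6·y³ − 4, so a solution requires the RHS to be a perfect cube.
Strategy: iterate y from -30 to 30, compute RHS = 6·y³ − 4, and check whether it is a (positive or negative) perfect cube.
Check small values of y:
  y = 0: RHS = -4 is not a perfect cube.
  y = 1: RHS = 2 is not a perfect cube.
  y = -1: RHS = -10 is not a perfect cube.
  y = 2: RHS = 44 is not a perfect cube.
  y = -2: RHS = -52 is not a perfect cube.
  y = 3: RHS = 158 is not a perfect cube.
  y = -3: RHS = -166 is not a perfect cube.
Continuing the search up to |y| = 30 finds no solutions either.
No (x, y) in the scanned range satisfies the equation.

No integer solutions with |y| ≤ 30.


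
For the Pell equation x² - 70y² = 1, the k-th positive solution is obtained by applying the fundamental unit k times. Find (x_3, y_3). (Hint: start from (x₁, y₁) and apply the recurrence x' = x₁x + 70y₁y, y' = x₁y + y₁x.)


Step 1: Find the fundamental solution (x₁, y₁) of x² - 70y² = 1.
  Expand √70 as a continued fraction. a₀ = ⌊√70⌋ = 8; iterate m_{k+1} = d_k·a_k − m_k, d_{k+1} = (70 − m_{k+1}²)/d_k, a_{k+1} = ⌊(a₀ + m_{k+1})/d_{k+1}⌋ (starting m₀ = 0, d₀ = 1), with convergents p_k = a_k·p_{k-1} + p_{k-2}, q_k = a_k·q_{k-1} + q_{k-2} (p₋₁ = 1, q₋₁ = 0):
  k = 0: a₀ = 8; p₀/q₀ = 8/1; p₀² − 70·q₀² = 64 − 70 = -6.
  k = 1: m = 8, d = 6, a = ⌊(8 + 8)/6⌋ = 2; p/q = (2·8 + 1)/(2·1 + 0) = 17/2; p² − 70·q² = 289 − 280 = 9.
  k = 2: m = 4, d = 9, a = ⌊(8 + 4)/9⌋ = 1; p/q = (1·17 + 8)/(1·2 + 1) = 25/3; p² − 70·q² = 625 − 630 = -5.
  k = 3: m = 5, d = 5, a = ⌊(8 + 5)/5⌋ = 2; p/q = (2·25 + 17)/(2·3 + 2) = 67/8; p² − 70·q² = 4489 − 4480 = 9.
  k = 4: m = 5, d = 9, a = ⌊(8 + 5)/9⌋ = 1; p/q = (1·67 + 25)/(1·8 + 3) = 92/11; p² − 70·q² = 8464 − 8470 = -6.
  k = 5: m = 4, d = 6, a = ⌊(8 + 4)/6⌋ = 2; p/q = (2·92 + 67)/(2·11 + 8) = 251/30; p² − 70·q² = 63001 − 63000 = 1.
  The first convergent with p² − 70·q² = 1 gives the fundamental solution (x₁, y₁) = (251, 30).
Step 2: Apply the recurrence (x_{n+1}, y_{n+1}) = (x₁x_n + 70y₁y_n, x₁y_n + y₁x_n) repeatedly.
  From (x_1, y_1) = (251, 30): x_2 = 251·251 + 70·30·30 = 126001; y_2 = 251·30 + 30·251 = 15060.
  From (x_2, y_2) = (126001, 15060): x_3 = 251·126001 + 70·30·15060 = 63252251; y_3 = 251·15060 + 30·126001 = 7560090.
Step 3: Verify x_3² - 70·y_3² = 4000847256567001 - 4000847256567000 = 1 (should be 1). ✓

(x_1, y_1) = (251, 30); (x_3, y_3) = (63252251, 7560090).


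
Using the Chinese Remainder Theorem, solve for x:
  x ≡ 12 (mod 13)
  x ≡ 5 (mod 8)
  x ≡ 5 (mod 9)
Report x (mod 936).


Moduli 13, 8, 9 are pairwise coprime; by CRT there is a unique solution modulo M = 13 · 8 · 9 = 936.
Solve pairwise, accumulating the modulus:
  Start with x ≡ 12 (mod 13).
  Combine with x ≡ 5 (mod 8): since gcd(13, 8) = 1, we get a unique residue mod 104.
    Write x = 12 + 13·t and substitute into x ≡ 5 (mod 8): 13·t ≡ 5 − 12 = -7 (mod 8).
    Reduce coefficients mod 8: 5·t ≡ 1 (mod 8).
    The inverse of 5 mod 8 is 5 (since 5·5 = 25 = 3·8 + 1), so t ≡ 5·1 = 5 ≡ 5 (mod 8).
    Then x = 12 + 13·5 = 77, valid modulo lcm(13, 8) = 104: x ≡ 77 (mod 104).
  Combine with x ≡ 5 (mod 9): since gcd(104, 9) = 1, we get a unique residue mod 936.
    Write x = 77 + 104·t and substitute into x ≡ 5 (mod 9): 104·t ≡ 5 − 77 = -72 (mod 9).
    Reduce coefficients mod 9: 5·t ≡ 0 (mod 9).
    The inverse of 5 mod 9 is 2 (since 5·2 = 10 = 1·9 + 1), so t ≡ 2·0 = 0 ≡ 0 (mod 9).
    Then x = 77 + 104·0 = 77, valid modulo lcm(104, 9) = 936: x ≡ 77 (mod 936).
Verify: 77 mod 13 = 12 ✓, 77 mod 8 = 5 ✓, 77 mod 9 = 5 ✓.

x ≡ 77 (mod 936).


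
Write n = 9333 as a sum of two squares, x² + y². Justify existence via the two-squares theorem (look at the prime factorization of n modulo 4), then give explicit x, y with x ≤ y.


Step 1: Factor n = 9333 = 3^2 · 17 · 61.
Step 2: Check the mod-4 condition on each prime factor: 3 ≡ 3 (mod 4), exponent 2 (must be even); 17 ≡ 1 (mod 4), exponent 1; 61 ≡ 1 (mod 4), exponent 1.
All primes ≡ 3 (mod 4) appear to even exponent (or don't appear), so by the two-squares theorem n IS expressible as a sum of two squares.
Step 3: Build a representation. Group n = k² · m with k = 3 and m = 17 · 61 = 1037 (a product of primes ≡ 1 (mod 4)); a representation of m scales to one of n via (k·x)² + (k·y)² = k²(x² + y²). Each prime p ≡ 1 (mod 4) is itself a sum of two squares; find a² by testing p − a² for a perfect square:
  17: 17 − 1² = 16 = 4² ⇒ 17 = 1² + 4².
  61: 61 − 1² = 60, 61 − 2² = 57, 61 − 3² = 52, 61 − 4² = 45, 61 − 5² = 36 = 6² ⇒ 61 = 5² + 6².
  Combine using the Brahmagupta–Fibonacci identity (a² + b²)(c² + d²) = (ac − bd)² + (ad + bc)² = (ac + bd)² + (ad − bc)²:
  17 · 61 = 1037: from (1² + 4²)(5² + 6²), take (1·5 − 4·6, 1·6 + 4·5) = (5 − 24, 6 + 20) = (-19, 26); dropping signs (only squares matter) gives (19, 26); check 19² + 26² = 361 + 676 = 1037 ✓.
  Scale by k = 3: (3·19, 3·26) = (57, 78).
Step 4: Order so x ≤ y and verify: 57² + 78² = 3249 + 6084 = 9333 = n. ✓

n = 9333 = 57² + 78² (one valid representation with x ≤ y).


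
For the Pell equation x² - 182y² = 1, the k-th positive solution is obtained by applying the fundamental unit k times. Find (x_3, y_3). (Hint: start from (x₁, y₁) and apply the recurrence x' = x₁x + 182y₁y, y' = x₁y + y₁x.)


Step 1: Find the fundamental solution (x₁, y₁) of x² - 182y² = 1.
  Expand √182 as a continued fraction. a₀ = ⌊√182⌋ = 13; iterate m_{k+1} = d_k·a_k − m_k, d_{k+1} = (182 − m_{k+1}²)/d_k, a_{k+1} = ⌊(a₀ + m_{k+1})/d_{k+1}⌋ (starting m₀ = 0, d₀ = 1), with convergents p_k = a_k·p_{k-1} + p_{k-2}, q_k = a_k·q_{k-1} + q_{k-2} (p₋₁ = 1, q₋₁ = 0):
  k = 0: a₀ = 13; p₀/q₀ = 13/1; p₀² − 182·q₀² = 169 − 182 = -13.
  k = 1: m = 13, d = 13, a = ⌊(13 + 13)/13⌋ = 2; p/q = (2·13 + 1)/(2·1 + 0) = 27/2; p² − 182·q² = 729 − 728 = 1.
  The first convergent with p² − 182·q² = 1 gives the fundamental solution (x₁, y₁) = (27, 2).
Step 2: Apply the recurrence (x_{n+1}, y_{n+1}) = (x₁x_n + 182y₁y_n, x₁y_n + y₁x_n) repeatedly.
  From (x_1, y_1) = (27, 2): x_2 = 27·27 + 182·2·2 = 1457; y_2 = 27·2 + 2·27 = 108.
  From (x_2, y_2) = (1457, 108): x_3 = 27·1457 + 182·2·108 = 78651; y_3 = 27·108 + 2·1457 = 5830.
Step 3: Verify x_3² - 182·y_3² = 6185979801 - 6185979800 = 1 (should be 1). ✓

(x_1, y_1) = (27, 2); (x_3, y_3) = (78651, 5830).


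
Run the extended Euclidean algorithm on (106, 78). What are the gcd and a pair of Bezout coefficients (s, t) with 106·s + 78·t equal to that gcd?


Euclidean algorithm on (106, 78) — divide until remainder is 0:
  106 = 1 · 78 + 28
  78 = 2 · 28 + 22
  28 = 1 · 22 + 6
  22 = 3 · 6 + 4
  6 = 1 · 4 + 2
  4 = 2 · 2 + 0
gcd(106, 78) = 2.
Track Bezout coefficients alongside the remainders: start with r₀ = 106 = a·1 + b·0 (s = 1, t = 0) and r₁ = 78 = a·0 + b·1 (s = 0, t = 1); each new remainder r_{k+1} = r_{k-1} − q_k·r_k inherits s_{k+1} = s_{k-1} − q_k·s_k, t_{k+1} = t_{k-1} − q_k·t_k, so r_k = a·s_k + b·t_k at every step:
  q = 1: r = 28, s = 1 − 1·0 = 1, t = 0 − 1·1 = -1  (check: 106·1 + 78·(-1) = 28)
  q = 2: r = 22, s = 0 − 2·1 = -2, t = 1 − 2·(-1) = 3  (check: 106·(-2) + 78·3 = 22)
  q = 1: r = 6, s = 1 − 1·(-2) = 3, t = -1 − 1·3 = -4  (check: 106·3 + 78·(-4) = 6)
  q = 3: r = 4, s = -2 − 3·3 = -11, t = 3 − 3·(-4) = 15  (check: 106·(-11) + 78·15 = 4)
  q = 1: r = 2, s = 3 − 1·(-11) = 14, t = -4 − 1·15 = -19  (check: 106·14 + 78·(-19) = 2)
The row with r = 2 (the gcd) gives the Bezout coefficients s = 14, t = -19.
Result: 106 · (14) + 78 · (-19) = 2.

gcd(106, 78) = 2; s = 14, t = -19 (check: 106·14 + 78·(-19) = 2).


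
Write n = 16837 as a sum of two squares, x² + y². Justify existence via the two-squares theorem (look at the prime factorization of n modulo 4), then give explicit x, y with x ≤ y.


Step 1: Factor n = 16837 = 113 · 149.
Step 2: Check the mod-4 condition on each prime factor: 113 ≡ 1 (mod 4), exponent 1; 149 ≡ 1 (mod 4), exponent 1.
All primes ≡ 3 (mod 4) appear to even exponent (or don't appear), so by the two-squares theorem n IS expressible as a sum of two squares.
Step 3: Build a representation. Here n = 113 · 149 is a product of primes ≡ 1 (mod 4). Each prime p ≡ 1 (mod 4) is itself a sum of two squares; find a² by testing p − a² for a perfect square:
  113: 113 − 1² = 112, 113 − 2² = 109, 113 − 3² = 104, 113 − 4² = 97, 113 − 5² = 88, 113 − 6² = 77, 113 − 7² = 64 = 8² ⇒ 113 = 7² + 8².
  149: 149 − 1² = 148, 149 − 2² = 145, 149 − 3² = 140, 149 − 4² = 133, 149 − 5² = 124, 149 − 6² = 113, 149 − 7² = 100 = 10² ⇒ 149 = 7² + 10².
  Combine using the Brahmagupta–Fibonacci identity (a² + b²)(c² + d²) = (ac − bd)² + (ad + bc)² = (ac + bd)² + (ad − bc)²:
  113 · 149 = 16837: from (7² + 8²)(7² + 10²), take (7·7 − 8·10, 7·10 + 8·7) = (49 − 80, 70 + 56) = (-31, 126); dropping signs (only squares matter) gives (31, 126); check 31² + 126² = 961 + 15876 = 16837 ✓.
Step 4: Order so x ≤ y and verify: 31² + 126² = 961 + 15876 = 16837 = n. ✓

n = 16837 = 31² + 126² (one valid representation with x ≤ y).


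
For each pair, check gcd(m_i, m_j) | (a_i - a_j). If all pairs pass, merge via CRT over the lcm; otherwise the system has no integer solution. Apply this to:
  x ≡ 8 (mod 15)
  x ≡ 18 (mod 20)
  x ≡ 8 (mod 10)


Moduli 15, 20, 10 are not pairwise coprime, so CRT works modulo lcm(m_i) when all pairwise compatibility conditions hold.
Pairwise compatibility: gcd(m_i, m_j) must divide a_i - a_j for every pair.
Merge one congruence at a time:
  Start: x ≡ 8 (mod 15).
  Combine with x ≡ 18 (mod 20): gcd(15, 20) = 5; 18 - 8 = 10, which IS divisible by 5, so compatible.
    Write x = 8 + 15·t and substitute into x ≡ 18 (mod 20): 15·t ≡ 18 − 8 = 10 (mod 20).
    Divide the congruence (and modulus) by g = 5: 3·t ≡ 2 (mod 4).
    The inverse of 3 mod 4 is 3 (since 3·3 = 9 = 2·4 + 1), so t ≡ 3·2 = 6 ≡ 2 (mod 4).
    Then x = 8 + 15·2 = 38, valid modulo lcm(15, 20) = 60: x ≡ 38 (mod 60).
  Combine with x ≡ 8 (mod 10): gcd(60, 10) = 10; 8 - 38 = -30, which IS divisible by 10, so compatible.
    Write x = 38 + 60·t and substitute into x ≡ 8 (mod 10): 60·t ≡ 8 − 38 = -30 (mod 10).
    Divide the congruence (and modulus) by g = 10: 6·t ≡ -3 (mod 1).
    Modulo 1 every t works; take t = 0.
    Then x = 38 + 60·0 = 38, valid modulo lcm(60, 10) = 60: x ≡ 38 (mod 60).
Verify: 38 mod 15 = 8, 38 mod 20 = 18, 38 mod 10 = 8.

x ≡ 38 (mod 60).


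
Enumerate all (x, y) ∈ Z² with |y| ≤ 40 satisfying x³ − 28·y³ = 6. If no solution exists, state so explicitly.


The equation is x³ - 28y³ = 6. For fixed y, x³ = 28·y³ + 6, so a solution requires the RHS to be a perfect cube.
Strategy: iterate y from -40 to 40, compute RHS = 28·y³ + 6, and check whether it is a (positive or negative) perfect cube.
Check small values of y:
  y = 0: RHS = 6 is not a perfect cube.
  y = 1: RHS = 34 is not a perfect cube.
  y = -1: RHS = -22 is not a perfect cube.
  y = 2: RHS = 230 is not a perfect cube.
  y = -2: RHS = -218 is not a perfect cube.
  y = 3: RHS = 762 is not a perfect cube.
  y = -3: RHS = -750 is not a perfect cube.
Continuing the search up to |y| = 40 finds no solutions either.
No (x, y) in the scanned range satisfies the equation.

No integer solutions with |y| ≤ 40.


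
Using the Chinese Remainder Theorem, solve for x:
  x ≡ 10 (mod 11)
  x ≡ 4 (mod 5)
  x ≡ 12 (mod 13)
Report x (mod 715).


Moduli 11, 5, 13 are pairwise coprime; by CRT there is a unique solution modulo M = 11 · 5 · 13 = 715.
Solve pairwise, accumulating the modulus:
  Start with x ≡ 10 (mod 11).
  Combine with x ≡ 4 (mod 5): since gcd(11, 5) = 1, we get a unique residue mod 55.
    Write x = 10 + 11·t and substitute into x ≡ 4 (mod 5): 11·t ≡ 4 − 10 = -6 (mod 5).
    Reduce coefficients mod 5: 1·t ≡ 4 (mod 5).
    So t ≡ 4 (mod 5).
    Then x = 10 + 11·4 = 54, valid modulo lcm(11, 5) = 55: x ≡ 54 (mod 55).
  Combine with x ≡ 12 (mod 13): since gcd(55, 13) = 1, we get a unique residue mod 715.
    Write x = 54 + 55·t and substitute into x ≡ 12 (mod 13): 55·t ≡ 12 − 54 = -42 (mod 13).
    Reduce coefficients mod 13: 3·t ≡ 10 (mod 13).
    The inverse of 3 mod 13 is 9 (since 3·9 = 27 = 2·13 + 1), so t ≡ 9·10 = 90 ≡ 12 (mod 13).
    Then x = 54 + 55·12 = 714, valid modulo lcm(55, 13) = 715: x ≡ 714 (mod 715).
Verify: 714 mod 11 = 10 ✓, 714 mod 5 = 4 ✓, 714 mod 13 = 12 ✓.

x ≡ 714 (mod 715).


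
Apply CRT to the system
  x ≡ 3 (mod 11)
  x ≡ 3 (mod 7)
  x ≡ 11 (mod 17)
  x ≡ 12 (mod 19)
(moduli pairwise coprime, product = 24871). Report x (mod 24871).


Product of moduli M = 11 · 7 · 17 · 19 = 24871.
Merge one congruence at a time:
  Start: x ≡ 3 (mod 11).
  Combine with x ≡ 3 (mod 7); new modulus lcm = 77.
    Write x = 3 + 11·t and substitute into x ≡ 3 (mod 7): 11·t ≡ 3 − 3 = 0 (mod 7).
    Reduce coefficients mod 7: 4·t ≡ 0 (mod 7).
    The inverse of 4 mod 7 is 2 (since 4·2 = 8 = 1·7 + 1), so t ≡ 2·0 = 0 ≡ 0 (mod 7).
    Then x = 3 + 11·0 = 3, valid modulo lcm(11, 7) = 77: x ≡ 3 (mod 77).
  Combine with x ≡ 11 (mod 17); new modulus lcm = 1309.
    Write x = 3 + 77·t and substitute into x ≡ 11 (mod 17): 77·t ≡ 11 − 3 = 8 (mod 17).
    Reduce coefficients mod 17: 9·t ≡ 8 (mod 17).
    The inverse of 9 mod 17 is 2 (since 9·2 = 18 = 1·17 + 1), so t ≡ 2·8 = 16 ≡ 16 (mod 17).
    Then x = 3 + 77·16 = 1235, valid modulo lcm(77, 17) = 1309: x ≡ 1235 (mod 1309).
  Combine with x ≡ 12 (mod 19); new modulus lcm = 24871.
    Write x = 1235 + 1309·t and substitute into x ≡ 12 (mod 19): 1309·t ≡ 12 − 1235 = -1223 (mod 19).
    Reduce coefficients mod 19: 17·t ≡ 12 (mod 19).
    The inverse of 17 mod 19 is 9 (since 17·9 = 153 = 8·19 + 1), so t ≡ 9·12 = 108 ≡ 13 (mod 19).
    Then x = 1235 + 1309·13 = 18252, valid modulo lcm(1309, 19) = 24871: x ≡ 18252 (mod 24871).
Verify against each original: 18252 mod 11 = 3, 18252 mod 7 = 3, 18252 mod 17 = 11, 18252 mod 19 = 12.

x ≡ 18252 (mod 24871).


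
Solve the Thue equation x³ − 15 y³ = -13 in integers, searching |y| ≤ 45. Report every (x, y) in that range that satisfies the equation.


The equation is x³ - 15y³ = -13. For fixed y, x³ = 15·y³ − 13, so a solution requires the RHS to be a perfect cube.
Strategy: iterate y from -45 to 45, compute RHS = 15·y³ − 13, and check whether it is a (positive or negative) perfect cube.
Check small values of y:
  y = 0: RHS = -13 is not a perfect cube.
  y = 1: RHS = 2 is not a perfect cube.
  y = -1: RHS = -28 is not a perfect cube.
  y = 2: RHS = 107 is not a perfect cube.
  y = -2: RHS = -133 is not a perfect cube.
  y = 3: RHS = 392 is not a perfect cube.
  y = -3: RHS = -418 is not a perfect cube.
Continuing the search up to |y| = 45 finds no solutions either.
No (x, y) in the scanned range satisfies the equation.

No integer solutions with |y| ≤ 45.


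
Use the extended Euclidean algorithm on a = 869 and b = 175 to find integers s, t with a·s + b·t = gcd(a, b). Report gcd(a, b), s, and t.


Euclidean algorithm on (869, 175) — divide until remainder is 0:
  869 = 4 · 175 + 169
  175 = 1 · 169 + 6
  169 = 28 · 6 + 1
  6 = 6 · 1 + 0
gcd(869, 175) = 1.
Track Bezout coefficients alongside the remainders: start with r₀ = 869 = a·1 + b·0 (s = 1, t = 0) and r₁ = 175 = a·0 + b·1 (s = 0, t = 1); each new remainder r_{k+1} = r_{k-1} − q_k·r_k inherits s_{k+1} = s_{k-1} − q_k·s_k, t_{k+1} = t_{k-1} − q_k·t_k, so r_k = a·s_k + b·t_k at every step:
  q = 4: r = 169, s = 1 − 4·0 = 1, t = 0 − 4·1 = -4  (check: 869·1 + 175·(-4) = 169)
  q = 1: r = 6, s = 0 − 1·1 = -1, t = 1 − 1·(-4) = 5  (check: 869·(-1) + 175·5 = 6)
  q = 28: r = 1, s = 1 − 28·(-1) = 29, t = -4 − 28·5 = -144  (check: 869·29 + 175·(-144) = 1)
The row with r = 1 (the gcd) gives the Bezout coefficients s = 29, t = -144.
Result: 869 · (29) + 175 · (-144) = 1.

gcd(869, 175) = 1; s = 29, t = -144 (check: 869·29 + 175·(-144) = 1).


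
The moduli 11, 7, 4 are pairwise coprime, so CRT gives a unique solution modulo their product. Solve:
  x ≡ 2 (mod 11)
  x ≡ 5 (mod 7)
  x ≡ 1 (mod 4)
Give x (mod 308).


Moduli 11, 7, 4 are pairwise coprime; by CRT there is a unique solution modulo M = 11 · 7 · 4 = 308.
Solve pairwise, accumulating the modulus:
  Start with x ≡ 2 (mod 11).
  Combine with x ≡ 5 (mod 7): since gcd(11, 7) = 1, we get a unique residue mod 77.
    Write x = 2 + 11·t and substitute into x ≡ 5 (mod 7): 11·t ≡ 5 − 2 = 3 (mod 7).
    Reduce coefficients mod 7: 4·t ≡ 3 (mod 7).
    The inverse of 4 mod 7 is 2 (since 4·2 = 8 = 1·7 + 1), so t ≡ 2·3 = 6 ≡ 6 (mod 7).
    Then x = 2 + 11·6 = 68, valid modulo lcm(11, 7) = 77: x ≡ 68 (mod 77).
  Combine with x ≡ 1 (mod 4): since gcd(77, 4) = 1, we get a unique residue mod 308.
    Write x = 68 + 77·t and substitute into x ≡ 1 (mod 4): 77·t ≡ 1 − 68 = -67 (mod 4).
    Reduce coefficients mod 4: 1·t ≡ 1 (mod 4).
    So t ≡ 1 (mod 4).
    Then x = 68 + 77·1 = 145, valid modulo lcm(77, 4) = 308: x ≡ 145 (mod 308).
Verify: 145 mod 11 = 2 ✓, 145 mod 7 = 5 ✓, 145 mod 4 = 1 ✓.

x ≡ 145 (mod 308).


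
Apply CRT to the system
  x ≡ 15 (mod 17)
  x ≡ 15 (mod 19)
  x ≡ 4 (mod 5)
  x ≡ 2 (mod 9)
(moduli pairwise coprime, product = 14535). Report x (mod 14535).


Product of moduli M = 17 · 19 · 5 · 9 = 14535.
Merge one congruence at a time:
  Start: x ≡ 15 (mod 17).
  Combine with x ≡ 15 (mod 19); new modulus lcm = 323.
    Write x = 15 + 17·t and substitute into x ≡ 15 (mod 19): 17·t ≡ 15 − 15 = 0 (mod 19).
    The inverse of 17 mod 19 is 9 (since 17·9 = 153 = 8·19 + 1), so t ≡ 9·0 = 0 ≡ 0 (mod 19).
    Then x = 15 + 17·0 = 15, valid modulo lcm(17, 19) = 323: x ≡ 15 (mod 323).
  Combine with x ≡ 4 (mod 5); new modulus lcm = 1615.
    Write x = 15 + 323·t and substitute into x ≡ 4 (mod 5): 323·t ≡ 4 − 15 = -11 (mod 5).
    Reduce coefficients mod 5: 3·t ≡ 4 (mod 5).
    The inverse of 3 mod 5 is 2 (since 3·2 = 6 = 1·5 + 1), so t ≡ 2·4 = 8 ≡ 3 (mod 5).
    Then x = 15 + 323·3 = 984, valid modulo lcm(323, 5) = 1615: x ≡ 984 (mod 1615).
  Combine with x ≡ 2 (mod 9); new modulus lcm = 14535.
    Write x = 984 + 1615·t and substitute into x ≡ 2 (mod 9): 1615·t ≡ 2 − 984 = -982 (mod 9).
    Reduce coefficients mod 9: 4·t ≡ 8 (mod 9).
    The inverse of 4 mod 9 is 7 (since 4·7 = 28 = 3·9 + 1), so t ≡ 7·8 = 56 ≡ 2 (mod 9).
    Then x = 984 + 1615·2 = 4214, valid modulo lcm(1615, 9) = 14535: x ≡ 4214 (mod 14535).
Verify against each original: 4214 mod 17 = 15, 4214 mod 19 = 15, 4214 mod 5 = 4, 4214 mod 9 = 2.

x ≡ 4214 (mod 14535).


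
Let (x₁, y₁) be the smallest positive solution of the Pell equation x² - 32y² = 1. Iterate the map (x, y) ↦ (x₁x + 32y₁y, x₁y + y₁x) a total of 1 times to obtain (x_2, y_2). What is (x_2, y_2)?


Step 1: Find the fundamental solution (x₁, y₁) of x² - 32y² = 1.
  Expand √32 as a continued fraction. a₀ = ⌊√32⌋ = 5; iterate m_{k+1} = d_k·a_k − m_k, d_{k+1} = (32 − m_{k+1}²)/d_k, a_{k+1} = ⌊(a₀ + m_{k+1})/d_{k+1}⌋ (starting m₀ = 0, d₀ = 1), with convergents p_k = a_k·p_{k-1} + p_{k-2}, q_k = a_k·q_{k-1} + q_{k-2} (p₋₁ = 1, q₋₁ = 0):
  k = 0: a₀ = 5; p₀/q₀ = 5/1; p₀² − 32·q₀² = 25 − 32 = -7.
  k = 1: m = 5, d = 7, a = ⌊(5 + 5)/7⌋ = 1; p/q = (1·5 + 1)/(1·1 + 0) = 6/1; p² − 32·q² = 36 − 32 = 4.
  k = 2: m = 2, d = 4, a = ⌊(5 + 2)/4⌋ = 1; p/q = (1·6 + 5)/(1·1 + 1) = 11/2; p² − 32·q² = 121 − 128 = -7.
  k = 3: m = 2, d = 7, a = ⌊(5 + 2)/7⌋ = 1; p/q = (1·11 + 6)/(1·2 + 1) = 17/3; p² − 32·q² = 289 − 288 = 1.
  The first convergent with p² − 32·q² = 1 gives the fundamental solution (x₁, y₁) = (17, 3).
Step 2: Apply the recurrence (x_{n+1}, y_{n+1}) = (x₁x_n + 32y₁y_n, x₁y_n + y₁x_n) repeatedly.
  From (x_1, y_1) = (17, 3): x_2 = 17·17 + 32·3·3 = 577; y_2 = 17·3 + 3·17 = 102.
Step 3: Verify x_2² - 32·y_2² = 332929 - 332928 = 1 (should be 1). ✓

(x_1, y_1) = (17, 3); (x_2, y_2) = (577, 102).


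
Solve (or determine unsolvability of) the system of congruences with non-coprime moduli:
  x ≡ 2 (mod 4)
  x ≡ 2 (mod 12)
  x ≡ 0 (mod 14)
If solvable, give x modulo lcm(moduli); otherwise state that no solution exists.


Moduli 4, 12, 14 are not pairwise coprime, so CRT works modulo lcm(m_i) when all pairwise compatibility conditions hold.
Pairwise compatibility: gcd(m_i, m_j) must divide a_i - a_j for every pair.
Merge one congruence at a time:
  Start: x ≡ 2 (mod 4).
  Combine with x ≡ 2 (mod 12): gcd(4, 12) = 4; 2 - 2 = 0, which IS divisible by 4, so compatible.
    Write x = 2 + 4·t and substitute into x ≡ 2 (mod 12): 4·t ≡ 2 − 2 = 0 (mod 12).
    Divide the congruence (and modulus) by g = 4: 1·t ≡ 0 (mod 3).
    So t ≡ 0 (mod 3).
    Then x = 2 + 4·0 = 2, valid modulo lcm(4, 12) = 12: x ≡ 2 (mod 12).
  Combine with x ≡ 0 (mod 14): gcd(12, 14) = 2; 0 - 2 = -2, which IS divisible by 2, so compatible.
    Write x = 2 + 12·t and substitute into x ≡ 0 (mod 14): 12·t ≡ 0 − 2 = -2 (mod 14).
    Divide the congruence (and modulus) by g = 2: 6·t ≡ -1 (mod 7).
    Reduce coefficients mod 7: 6·t ≡ 6 (mod 7).
    The inverse of 6 mod 7 is 6 (since 6·6 = 36 = 5·7 + 1), so t ≡ 6·6 = 36 ≡ 1 (mod 7).
    Then x = 2 + 12·1 = 14, valid modulo lcm(12, 14) = 84: x ≡ 14 (mod 84).
Verify: 14 mod 4 = 2, 14 mod 12 = 2, 14 mod 14 = 0.

x ≡ 14 (mod 84).


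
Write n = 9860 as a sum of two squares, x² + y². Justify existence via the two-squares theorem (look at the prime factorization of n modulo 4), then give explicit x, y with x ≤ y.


Step 1: Factor n = 9860 = 2^2 · 5 · 17 · 29.
Step 2: Check the mod-4 condition on each prime factor: 2 = 2 (special); 5 ≡ 1 (mod 4), exponent 1; 17 ≡ 1 (mod 4), exponent 1; 29 ≡ 1 (mod 4), exponent 1.
All primes ≡ 3 (mod 4) appear to even exponent (or don't appear), so by the two-squares theorem n IS expressible as a sum of two squares.
Step 3: Build a representation. Group n = k² · m with k = 2 and m = 5 · 17 · 29 = 2465 (a product of primes ≡ 1 (mod 4)); a representation of m scales to one of n via (k·x)² + (k·y)² = k²(x² + y²). Each prime p ≡ 1 (mod 4) is itself a sum of two squares; find a² by testing p − a² for a perfect square:
  5: 5 − 1² = 4 = 2² ⇒ 5 = 1² + 2².
  17: 17 − 1² = 16 = 4² ⇒ 17 = 1² + 4².
  29: 29 − 1² = 28, 29 − 2² = 25 = 5² ⇒ 29 = 2² + 5².
  Combine using the Brahmagupta–Fibonacci identity (a² + b²)(c² + d²) = (ac − bd)² + (ad + bc)² = (ac + bd)² + (ad − bc)²:
  5 · 17 = 85: from (1² + 2²)(1² + 4²), take (1·1 − 2·4, 1·4 + 2·1) = (1 − 8, 4 + 2) = (-7, 6); dropping signs (only squares matter) gives (7, 6); check 7² + 6² = 49 + 36 = 85 ✓.
  85 · 29 = 2465: from (7² + 6²)(2² + 5²), take (7·2 − 6·5, 7·5 + 6·2) = (14 − 30, 35 + 12) = (-16, 47); dropping signs (only squares matter) gives (16, 47); check 16² + 47² = 256 + 2209 = 2465 ✓.
  Scale by k = 2: (2·16, 2·47) = (32, 94).
Step 4: Order so x ≤ y and verify: 32² + 94² = 1024 + 8836 = 9860 = n. ✓

n = 9860 = 32² + 94² (one valid representation with x ≤ y).


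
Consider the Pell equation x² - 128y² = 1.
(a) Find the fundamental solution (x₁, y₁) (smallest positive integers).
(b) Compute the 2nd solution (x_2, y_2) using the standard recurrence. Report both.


Step 1: Find the fundamental solution (x₁, y₁) of x² - 128y² = 1.
  Expand √128 as a continued fraction. a₀ = ⌊√128⌋ = 11; iterate m_{k+1} = d_k·a_k − m_k, d_{k+1} = (128 − m_{k+1}²)/d_k, a_{k+1} = ⌊(a₀ + m_{k+1})/d_{k+1}⌋ (starting m₀ = 0, d₀ = 1), with convergents p_k = a_k·p_{k-1} + p_{k-2}, q_k = a_k·q_{k-1} + q_{k-2} (p₋₁ = 1, q₋₁ = 0):
  k = 0: a₀ = 11; p₀/q₀ = 11/1; p₀² − 128·q₀² = 121 − 128 = -7.
  k = 1: m = 11, d = 7, a = ⌊(11 + 11)/7⌋ = 3; p/q = (3·11 + 1)/(3·1 + 0) = 34/3; p² − 128·q² = 1156 − 1152 = 4.
  k = 2: m = 10, d = 4, a = ⌊(11 + 10)/4⌋ = 5; p/q = (5·34 + 11)/(5·3 + 1) = 181/16; p² − 128·q² = 32761 − 32768 = -7.
  k = 3: m = 10, d = 7, a = ⌊(11 + 10)/7⌋ = 3; p/q = (3·181 + 34)/(3·16 + 3) = 577/51; p² − 128·q² = 332929 − 332928 = 1.
  The first convergent with p² − 128·q² = 1 gives the fundamental solution (x₁, y₁) = (577, 51).
Step 2: Apply the recurrence (x_{n+1}, y_{n+1}) = (x₁x_n + 128y₁y_n, x₁y_n + y₁x_n) repeatedly.
  From (x_1, y_1) = (577, 51): x_2 = 577·577 + 128·51·51 = 665857; y_2 = 577·51 + 51·577 = 58854.
Step 3: Verify x_2² - 128·y_2² = 443365544449 - 443365544448 = 1 (should be 1). ✓

(x_1, y_1) = (577, 51); (x_2, y_2) = (665857, 58854).


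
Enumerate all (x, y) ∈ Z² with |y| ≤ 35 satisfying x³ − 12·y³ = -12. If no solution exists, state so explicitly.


The equation is x³ - 12y³ = -12. For fixed y, x³ = 12·y³ − 12, so a solution requires the RHS to be a perfect cube.
Strategy: iterate y from -35 to 35, compute RHS = 12·y³ − 12, and check whether it is a (positive or negative) perfect cube.
Check small values of y:
  y = 0: RHS = -12 is not a perfect cube.
  y = 1: RHS = 0 = (0)³ ⇒ x = 0 works.
  y = -1: RHS = -24 is not a perfect cube.
  y = 2: RHS = 84 is not a perfect cube.
  y = -2: RHS = -108 is not a perfect cube.
  y = 3: RHS = 312 is not a perfect cube.
  y = -3: RHS = -336 is not a perfect cube.
Continuing the search up to |y| = 35 finds no further solutions beyond those listed.
Collected solutions: (0, 1).

Solutions (with |y| ≤ 35): (0, 1).
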